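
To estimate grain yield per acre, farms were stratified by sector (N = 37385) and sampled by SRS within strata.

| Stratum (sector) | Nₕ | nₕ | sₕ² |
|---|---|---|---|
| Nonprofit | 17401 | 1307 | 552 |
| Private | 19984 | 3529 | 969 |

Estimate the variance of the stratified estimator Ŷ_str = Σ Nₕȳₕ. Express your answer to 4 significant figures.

Var(Ŷ_str) = Σₕ Nₕ²(1 − fₕ)sₕ²/nₕ.
Nonprofit: 17401²·(1 − 1307/17401)·552/1307 = 1.1827738 × 10^8.
Private: 19984²·(1 − 3529/19984)·969/3529 = 9.0292656 × 10^7.
Sum = 2.0857004 × 10^8.

2.086 × 10^8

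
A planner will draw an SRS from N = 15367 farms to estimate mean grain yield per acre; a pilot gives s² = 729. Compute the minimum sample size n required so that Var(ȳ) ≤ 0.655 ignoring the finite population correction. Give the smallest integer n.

1113

Without fpc, n₀ = s²/D = 729/0.655 = 1112.9771.
Rounding up, n = 1113.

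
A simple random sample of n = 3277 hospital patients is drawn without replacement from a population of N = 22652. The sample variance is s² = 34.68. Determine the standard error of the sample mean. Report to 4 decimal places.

0.0951

Under SRS without replacement, Var(ȳ) = (1 − f)·s²/n with f = n/N = 3277/22652 = 0.14466714.
Var(ȳ) = (1 − 0.14466714)·34.68/3277 = 0.85533286·0.01058285 = 0.0090518595.
SE(ȳ) = √(0.0090518595) = 0.0951.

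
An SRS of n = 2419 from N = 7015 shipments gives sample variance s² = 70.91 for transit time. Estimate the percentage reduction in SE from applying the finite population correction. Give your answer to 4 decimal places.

f = n/N = 2419/7015 = 0.34483250.
SE_no-fpc = √(s²/n) = 0.17121263; SE_fpc = √((1−f)s²/n) = 0.13858365.
Ratio = √(1−f) = 0.80942418. Reduction = 100·(1 − 0.80942418) = 19.0576%.

19.0576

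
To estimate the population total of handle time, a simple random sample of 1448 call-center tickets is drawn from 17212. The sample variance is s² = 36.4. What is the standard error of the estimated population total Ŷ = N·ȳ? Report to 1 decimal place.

Var(Ŷ) = N²·Var(ȳ) = N²·(1 − n/N)·s²/n.
f = 1448/17212 = 0.08412735; Var(ȳ) = 0.91587265·36.4/1448 = 0.023023318.
Var(Ŷ) = 17212² · 0.023023318 = 6.8207257 × 10^6.
SE(Ŷ) = √(6.8207257 × 10^6) = 2611.7.

2611.7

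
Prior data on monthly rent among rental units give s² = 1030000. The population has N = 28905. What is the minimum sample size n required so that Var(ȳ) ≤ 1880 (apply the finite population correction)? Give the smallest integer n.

Without fpc, n₀ = s²/D = 1030000/1880 = 547.8723.
With fpc, (1 − n/N)·s²/n ≤ D requires n ≥ n₀/(1 + n₀/N) = 547.8723/(1 + 547.8723/28905) = 537.6810.
Rounding up, n = 538.

538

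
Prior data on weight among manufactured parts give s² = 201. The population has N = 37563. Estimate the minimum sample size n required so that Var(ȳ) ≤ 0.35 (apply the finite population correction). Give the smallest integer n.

Without fpc, n₀ = s²/D = 201/0.35 = 574.2857.
With fpc, (1 − n/N)·s²/n ≤ D requires n ≥ n₀/(1 + n₀/N) = 574.2857/(1 + 574.2857/37563) = 565.6379.
Rounding up, n = 566.

566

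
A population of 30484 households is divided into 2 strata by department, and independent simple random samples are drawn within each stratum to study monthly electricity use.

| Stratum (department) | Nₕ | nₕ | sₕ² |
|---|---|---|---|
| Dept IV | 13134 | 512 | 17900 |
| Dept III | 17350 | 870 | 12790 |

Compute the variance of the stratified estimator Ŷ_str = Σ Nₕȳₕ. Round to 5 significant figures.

9.9992 × 10^9

Var(Ŷ_str) = Σₕ Nₕ²(1 − fₕ)sₕ²/nₕ.
Dept IV: 13134²·(1 − 512/13134)·17900/512 = 5.7957315 × 10^9.
Dept III: 17350²·(1 − 870/17350)·12790/870 = 4.2034703 × 10^9.
Sum = 9.9992018 × 10^9.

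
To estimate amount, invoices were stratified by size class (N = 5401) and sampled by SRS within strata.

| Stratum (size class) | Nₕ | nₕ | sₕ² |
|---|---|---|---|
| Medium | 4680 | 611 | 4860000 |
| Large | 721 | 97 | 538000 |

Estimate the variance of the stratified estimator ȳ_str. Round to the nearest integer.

5278

Var(ȳ_str) = Σₕ Wₕ²(1 − fₕ)sₕ²/nₕ with Wₕ = Nₕ/N, N = 5401.
Medium: Wₕ = 0.86650620; term = 0.86650620²·(1 − 0.13055556)·4860000/611 = 5192.5447.
Large: Wₕ = 0.13349380; term = 0.13349380²·(1 − 0.13453537)·538000/97 = 85.54252.
Sum = 5278.0872.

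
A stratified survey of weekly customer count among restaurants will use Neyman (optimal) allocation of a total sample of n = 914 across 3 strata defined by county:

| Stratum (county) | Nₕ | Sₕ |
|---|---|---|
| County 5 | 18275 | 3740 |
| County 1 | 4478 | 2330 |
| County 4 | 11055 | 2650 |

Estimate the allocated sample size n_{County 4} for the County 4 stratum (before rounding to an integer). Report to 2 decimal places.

Neyman allocation: nₕ = n·NₕSₕ / Σⱼ NⱼSⱼ.
Σ NⱼSⱼ = 18275·3740 + 4478·2330 + 11055·2650 = 1.0807799 × 10^8.
n_{County 4} = 914·11055·2650 / (1.0807799 × 10^8) = 247.75.

247.75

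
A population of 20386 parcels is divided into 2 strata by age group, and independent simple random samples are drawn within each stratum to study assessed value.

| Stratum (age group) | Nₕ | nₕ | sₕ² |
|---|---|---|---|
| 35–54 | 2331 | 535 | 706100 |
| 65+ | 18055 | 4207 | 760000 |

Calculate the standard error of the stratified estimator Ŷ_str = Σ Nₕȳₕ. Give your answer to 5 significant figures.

Var(Ŷ_str) = Σₕ Nₕ²(1 − fₕ)sₕ²/nₕ.
35–54: 2331²·(1 − 535/2331)·706100/535 = 5.5253658 × 10^9.
65+: 18055²·(1 − 4207/18055)·760000/4207 = 4.5167456 × 10^10.
Sum = 5.0692822 × 10^10.
SE = √(5.0692822 × 10^10) = 225150.

225150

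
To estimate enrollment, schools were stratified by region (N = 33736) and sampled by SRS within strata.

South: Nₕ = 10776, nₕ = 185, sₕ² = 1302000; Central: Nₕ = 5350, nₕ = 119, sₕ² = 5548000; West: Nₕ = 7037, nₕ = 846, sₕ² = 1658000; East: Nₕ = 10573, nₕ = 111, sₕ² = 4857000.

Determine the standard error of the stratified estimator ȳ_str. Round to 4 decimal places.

Var(ȳ_str) = Σₕ Wₕ²(1 − fₕ)sₕ²/nₕ with Wₕ = Nₕ/N, N = 33736.
South: Wₕ = 0.31942139; term = 0.31942139²·(1 − 0.01716778)·1302000/185 = 705.74308.
Central: Wₕ = 0.15858430; term = 0.15858430²·(1 − 0.02224299)·5548000/119 = 1146.4122.
West: Wₕ = 0.20859023; term = 0.20859023²·(1 − 0.12022169)·1658000/846 = 75.019703.
East: Wₕ = 0.31340408; term = 0.31340408²·(1 − 0.01049844)·4857000/111 = 4252.7602.
Sum = 6179.9352.
SE = √(6179.9352) = 78.6126.

78.6126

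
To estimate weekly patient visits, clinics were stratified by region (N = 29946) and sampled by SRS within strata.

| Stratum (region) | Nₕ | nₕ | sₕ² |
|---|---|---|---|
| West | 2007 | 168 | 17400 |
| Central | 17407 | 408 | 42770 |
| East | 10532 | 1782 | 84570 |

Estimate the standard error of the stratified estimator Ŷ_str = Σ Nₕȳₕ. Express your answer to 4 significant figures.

Var(Ŷ_str) = Σₕ Nₕ²(1 − fₕ)sₕ²/nₕ.
West: 2007²·(1 − 168/2007)·17400/168 = 3.8226899 × 10^8.
Central: 17407²·(1 − 408/17407)·42770/408 = 3.10189 × 10^10.
East: 10532²·(1 − 1782/10532)·84570/1782 = 4.3734839 × 10^9.
Sum = 3.5774653 × 10^10.
SE = √(3.5774653 × 10^10) = 189100.

189100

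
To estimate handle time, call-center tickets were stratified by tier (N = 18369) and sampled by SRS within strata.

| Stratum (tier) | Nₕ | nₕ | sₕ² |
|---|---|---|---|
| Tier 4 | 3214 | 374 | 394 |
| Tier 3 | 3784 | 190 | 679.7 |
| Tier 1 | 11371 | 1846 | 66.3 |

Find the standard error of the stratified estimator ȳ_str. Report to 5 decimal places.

Var(ȳ_str) = Σₕ Wₕ²(1 − fₕ)sₕ²/nₕ with Wₕ = Nₕ/N, N = 18369.
Tier 4: Wₕ = 0.17496870; term = 0.17496870²·(1 − 0.11636590)·394/374 = 0.028498225.
Tier 3: Wₕ = 0.20599924; term = 0.20599924²·(1 − 0.05021142)·679.7/190 = 0.14418558.
Tier 1: Wₕ = 0.61903206; term = 0.61903206²·(1 − 0.16234280)·66.3/1846 = 0.011528544.
Sum = 0.18421235.
SE = √(0.18421235) = 0.42920.

0.42920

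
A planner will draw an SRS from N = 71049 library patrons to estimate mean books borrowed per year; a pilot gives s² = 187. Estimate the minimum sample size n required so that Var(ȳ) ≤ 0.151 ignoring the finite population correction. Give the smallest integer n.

Without fpc, n₀ = s²/D = 187/0.151 = 1238.4106.
Rounding up, n = 1239.

1239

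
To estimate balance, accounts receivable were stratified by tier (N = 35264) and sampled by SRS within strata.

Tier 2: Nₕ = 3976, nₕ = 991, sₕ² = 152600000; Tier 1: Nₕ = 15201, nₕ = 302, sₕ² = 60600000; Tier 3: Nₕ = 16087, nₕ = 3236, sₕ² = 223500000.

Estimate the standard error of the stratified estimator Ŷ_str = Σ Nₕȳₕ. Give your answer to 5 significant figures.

Var(Ŷ_str) = Σₕ Nₕ²(1 − fₕ)sₕ²/nₕ.
Tier 2: 3976²·(1 − 991/3976)·152600000/991 = 1.8275598 × 10^12.
Tier 1: 15201²·(1 − 302/15201)·60600000/302 = 4.5445926 × 10^13.
Tier 3: 16087²·(1 − 3236/16087)·223500000/3236 = 1.4278448 × 10^13.
Sum = 6.1551934 × 10^13.
SE = √(6.1551934 × 10^13) = 7.8455 × 10^6.

7.8455 × 10^6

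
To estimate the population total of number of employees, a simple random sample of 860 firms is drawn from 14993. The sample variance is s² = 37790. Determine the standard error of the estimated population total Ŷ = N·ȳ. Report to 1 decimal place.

96494.1

Var(Ŷ) = N²·Var(ȳ) = N²·(1 − n/N)·s²/n.
f = 860/14993 = 0.05736010; Var(ȳ) = 0.94263990·37790/860 = 41.421351.
Var(Ŷ) = 14993² · 41.421351 = 9.3111075 × 10^9.
SE(Ŷ) = √(9.3111075 × 10^9) = 96494.1.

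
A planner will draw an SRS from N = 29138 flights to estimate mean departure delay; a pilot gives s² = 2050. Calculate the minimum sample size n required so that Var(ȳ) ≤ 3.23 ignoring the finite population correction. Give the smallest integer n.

Without fpc, n₀ = s²/D = 2050/3.23 = 634.6749.
Rounding up, n = 635.

635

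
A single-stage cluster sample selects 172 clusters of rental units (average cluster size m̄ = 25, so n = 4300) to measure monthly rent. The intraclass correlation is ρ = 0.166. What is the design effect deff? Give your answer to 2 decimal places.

deff = 1 + (25 − 1)·0.166 = 1 + 3.984 = 4.984.

4.98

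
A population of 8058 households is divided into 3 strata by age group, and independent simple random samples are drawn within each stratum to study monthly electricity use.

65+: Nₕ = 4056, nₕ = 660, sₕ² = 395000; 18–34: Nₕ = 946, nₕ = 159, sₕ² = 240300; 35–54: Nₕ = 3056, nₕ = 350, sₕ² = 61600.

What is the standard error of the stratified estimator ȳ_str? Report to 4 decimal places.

Var(ȳ_str) = Σₕ Wₕ²(1 − fₕ)sₕ²/nₕ with Wₕ = Nₕ/N, N = 8058.
65+: Wₕ = 0.50335071; term = 0.50335071²·(1 − 0.16272189)·395000/660 = 126.95922.
18–34: Wₕ = 0.11739886; term = 0.11739886²·(1 − 0.16807611)·240300/159 = 17.32878.
35–54: Wₕ = 0.37925043; term = 0.37925043²·(1 − 0.11452880)·61600/350 = 22.415028.
Sum = 166.70303.
SE = √(166.70303) = 12.9114.

12.9114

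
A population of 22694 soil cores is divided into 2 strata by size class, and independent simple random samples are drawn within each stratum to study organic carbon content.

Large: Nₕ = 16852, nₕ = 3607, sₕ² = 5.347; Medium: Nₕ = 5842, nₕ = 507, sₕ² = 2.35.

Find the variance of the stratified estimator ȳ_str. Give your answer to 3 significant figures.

9.23 × 10^-4

Var(ȳ_str) = Σₕ Wₕ²(1 − fₕ)sₕ²/nₕ with Wₕ = Nₕ/N, N = 22694.
Large: Wₕ = 0.74257513; term = 0.74257513²·(1 − 0.21403988)·5.347/3607 = 6.4245891 × 10^-4.
Medium: Wₕ = 0.25742487; term = 0.25742487²·(1 − 0.08678535)·2.35/507 = 2.8050059 × 10^-4.
Sum = 9.229595 × 10^-4.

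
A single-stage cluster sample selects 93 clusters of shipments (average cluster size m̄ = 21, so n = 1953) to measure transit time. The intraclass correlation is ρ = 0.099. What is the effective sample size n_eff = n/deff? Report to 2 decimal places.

655.37

deff = 1 + (21 − 1)·0.099 = 1 + 1.98 = 2.98.
n_eff = 1953 / 2.98 = 655.37.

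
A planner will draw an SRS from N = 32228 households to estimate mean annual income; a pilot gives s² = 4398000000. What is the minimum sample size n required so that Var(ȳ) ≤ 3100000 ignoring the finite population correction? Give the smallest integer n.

1419

Without fpc, n₀ = s²/D = 4398000000/3100000 = 1418.7097.
Rounding up, n = 1419.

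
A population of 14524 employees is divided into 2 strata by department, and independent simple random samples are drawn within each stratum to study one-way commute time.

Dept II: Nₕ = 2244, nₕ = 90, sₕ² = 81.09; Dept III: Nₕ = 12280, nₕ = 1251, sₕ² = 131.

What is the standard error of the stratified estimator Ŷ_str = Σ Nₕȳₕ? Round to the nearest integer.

4306

Var(Ŷ_str) = Σₕ Nₕ²(1 − fₕ)sₕ²/nₕ.
Dept II: 2244²·(1 − 90/2244)·81.09/90 = 4.355052 × 10^6.
Dept III: 12280²·(1 − 1251/12280)·131/1251 = 1.4182359 × 10^7.
Sum = 1.8537411 × 10^7.
SE = √(1.8537411 × 10^7) = 4306.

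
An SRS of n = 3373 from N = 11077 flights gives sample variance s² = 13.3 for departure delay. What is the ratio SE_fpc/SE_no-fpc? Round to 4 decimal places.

0.8340

f = n/N = 3373/11077 = 0.30450483.
SE_no-fpc = √(s²/n) = 0.062793928; SE_fpc = √((1−f)s²/n) = 0.052367846.
Ratio = √(1−f) = 0.83396353.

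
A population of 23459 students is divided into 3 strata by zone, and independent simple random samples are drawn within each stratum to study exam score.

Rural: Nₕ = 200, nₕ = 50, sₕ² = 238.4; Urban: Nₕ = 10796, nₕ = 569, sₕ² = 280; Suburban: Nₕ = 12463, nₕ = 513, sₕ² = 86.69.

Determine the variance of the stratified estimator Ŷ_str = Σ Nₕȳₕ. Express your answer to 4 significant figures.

7.964 × 10^7

Var(Ŷ_str) = Σₕ Nₕ²(1 − fₕ)sₕ²/nₕ.
Rural: 200²·(1 − 50/200)·238.4/50 = 143040.
Urban: 10796²·(1 − 569/10796)·280/569 = 5.4332151 × 10^7.
Suburban: 12463²·(1 − 513/12463)·86.69/513 = 2.5167619 × 10^7.
Sum = 7.964281 × 10^7.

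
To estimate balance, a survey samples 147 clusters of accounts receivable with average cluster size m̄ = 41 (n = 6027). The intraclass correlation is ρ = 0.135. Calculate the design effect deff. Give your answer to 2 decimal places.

deff = 1 + (41 − 1)·0.135 = 1 + 5.4 = 6.4.

6.40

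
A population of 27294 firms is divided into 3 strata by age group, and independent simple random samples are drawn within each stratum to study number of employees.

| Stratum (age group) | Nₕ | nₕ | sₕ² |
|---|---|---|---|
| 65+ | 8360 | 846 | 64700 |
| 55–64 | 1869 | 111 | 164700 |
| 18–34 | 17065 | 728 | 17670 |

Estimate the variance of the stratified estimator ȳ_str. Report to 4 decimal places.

22.0765

Var(ȳ_str) = Σₕ Wₕ²(1 − fₕ)sₕ²/nₕ with Wₕ = Nₕ/N, N = 27294.
65+: Wₕ = 0.30629442; term = 0.30629442²·(1 − 0.10119617)·64700/846 = 6.4487718.
55–64: Wₕ = 0.06847659; term = 0.06847659²·(1 − 0.05939005)·164700/111 = 6.5443184.
18–34: Wₕ = 0.62522899; term = 0.62522899²·(1 − 0.04266042)·17670/728 = 9.08342.
Sum = 22.07651.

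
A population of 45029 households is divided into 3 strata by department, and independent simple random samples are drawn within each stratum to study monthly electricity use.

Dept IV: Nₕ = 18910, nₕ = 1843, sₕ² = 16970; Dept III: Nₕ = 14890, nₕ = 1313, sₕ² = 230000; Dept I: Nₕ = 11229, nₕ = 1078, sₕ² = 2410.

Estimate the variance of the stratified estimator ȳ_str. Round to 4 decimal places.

Var(ȳ_str) = Σₕ Wₕ²(1 − fₕ)sₕ²/nₕ with Wₕ = Nₕ/N, N = 45029.
Dept IV: Wₕ = 0.41995159; term = 0.41995159²·(1 − 0.09746166)·16970/1843 = 1.4656174.
Dept III: Wₕ = 0.33067579; term = 0.33067579²·(1 − 0.08817999)·230000/1313 = 17.465339.
Dept I: Wₕ = 0.24937263; term = 0.24937263²·(1 − 0.09600142)·2410/1078 = 0.12567925.
Sum = 19.056636.

19.0566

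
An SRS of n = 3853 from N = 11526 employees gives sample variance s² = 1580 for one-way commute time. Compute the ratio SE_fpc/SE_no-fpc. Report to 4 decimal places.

0.8159

f = n/N = 3853/11526 = 0.33428770.
SE_no-fpc = √(s²/n) = 0.64036714; SE_fpc = √((1−f)s²/n) = 0.5224832.
Ratio = √(1−f) = 0.81591195.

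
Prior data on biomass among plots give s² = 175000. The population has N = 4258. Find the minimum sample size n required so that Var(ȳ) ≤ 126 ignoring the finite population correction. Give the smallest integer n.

Without fpc, n₀ = s²/D = 175000/126 = 1388.8889.
Rounding up, n = 1389.

1389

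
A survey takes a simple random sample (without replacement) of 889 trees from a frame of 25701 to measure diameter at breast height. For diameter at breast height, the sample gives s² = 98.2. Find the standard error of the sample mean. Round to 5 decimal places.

0.32656

Under SRS without replacement, Var(ȳ) = (1 − f)·s²/n with f = n/N = 889/25701 = 0.03459009.
Var(ȳ) = (1 − 0.03459009)·98.2/889 = 0.96540991·0.11046119 = 0.10664033.
SE(ȳ) = √(0.10664033) = 0.32656.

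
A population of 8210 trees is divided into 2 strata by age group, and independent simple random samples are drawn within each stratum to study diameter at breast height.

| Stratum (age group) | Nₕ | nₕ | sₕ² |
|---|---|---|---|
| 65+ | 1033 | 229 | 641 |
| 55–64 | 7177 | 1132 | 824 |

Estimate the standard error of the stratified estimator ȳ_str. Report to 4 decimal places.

0.7092

Var(ȳ_str) = Σₕ Wₕ²(1 − fₕ)sₕ²/nₕ with Wₕ = Nₕ/N, N = 8210.
65+: Wₕ = 0.12582217; term = 0.12582217²·(1 − 0.22168441)·641/229 = 0.034489953.
55–64: Wₕ = 0.87417783; term = 0.87417783²·(1 − 0.15772607)·824/1132 = 0.46852603.
Sum = 0.50301598.
SE = √(0.50301598) = 0.7092.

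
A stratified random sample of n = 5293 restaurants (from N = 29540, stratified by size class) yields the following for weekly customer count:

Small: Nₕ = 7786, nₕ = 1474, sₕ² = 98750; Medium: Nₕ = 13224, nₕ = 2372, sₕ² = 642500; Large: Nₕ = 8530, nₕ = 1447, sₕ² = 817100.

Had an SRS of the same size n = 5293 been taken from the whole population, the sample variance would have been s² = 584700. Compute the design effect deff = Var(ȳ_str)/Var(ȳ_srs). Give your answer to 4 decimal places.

0.9641

Var(ȳ_str) = Σ Wₕ²(1−fₕ)sₕ²/nₕ with Wₕ = Nₕ/29540:
  Small: (7786/29540)²·(1−1474/7786)·98750/1474 = 3.7731149
  Medium: (13224/29540)²·(1−2372/13224)·642500/2372 = 44.546141
  Large: (8530/29540)²·(1−1447/8530)·817100/1447 = 39.097768
  → Var(ȳ_str) = 87.417024.
Var(ȳ_srs) = (1 − 5293/29540)·584700/5293 = 90.673154.
deff = 87.417024 / 90.673154 = 0.9641.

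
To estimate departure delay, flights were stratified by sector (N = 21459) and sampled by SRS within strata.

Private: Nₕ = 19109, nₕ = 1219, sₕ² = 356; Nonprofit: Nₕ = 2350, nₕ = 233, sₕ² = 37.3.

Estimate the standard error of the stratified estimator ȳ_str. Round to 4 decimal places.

0.4675

Var(ȳ_str) = Σₕ Wₕ²(1 − fₕ)sₕ²/nₕ with Wₕ = Nₕ/N, N = 21459.
Private: Wₕ = 0.89048884; term = 0.89048884²·(1 − 0.06379193)·356/1219 = 0.21680817.
Nonprofit: Wₕ = 0.10951116; term = 0.10951116²·(1 − 0.09914894)·37.3/233 = 0.0017295084.
Sum = 0.21853768.
SE = √(0.21853768) = 0.4675.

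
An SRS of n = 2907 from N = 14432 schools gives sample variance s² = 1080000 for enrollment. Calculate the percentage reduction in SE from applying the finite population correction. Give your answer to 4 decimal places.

f = n/N = 2907/14432 = 0.20142738.
SE_no-fpc = √(s²/n) = 19.274777; SE_fpc = √((1−f)s²/n) = 17.224498.
Ratio = √(1−f) = 0.89362890. Reduction = 100·(1 − 0.89362890) = 10.6371%.

10.6371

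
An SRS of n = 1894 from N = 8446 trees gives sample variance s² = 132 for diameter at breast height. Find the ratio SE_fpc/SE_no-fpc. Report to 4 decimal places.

0.8808

f = n/N = 1894/8446 = 0.22424816.
SE_no-fpc = √(s²/n) = 0.26399578; SE_fpc = √((1−f)s²/n) = 0.23251897.
Ratio = √(1−f) = 0.88076775.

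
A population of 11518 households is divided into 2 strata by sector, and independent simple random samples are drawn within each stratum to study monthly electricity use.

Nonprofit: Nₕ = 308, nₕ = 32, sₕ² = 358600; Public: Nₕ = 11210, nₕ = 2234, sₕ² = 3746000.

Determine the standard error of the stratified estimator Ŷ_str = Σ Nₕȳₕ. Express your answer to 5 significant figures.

Var(Ŷ_str) = Σₕ Nₕ²(1 − fₕ)sₕ²/nₕ.
Nonprofit: 308²·(1 − 32/308)·358600/32 = 9.526209 × 10^8.
Public: 11210²·(1 − 2234/11210)·3746000/2234 = 1.6872252 × 10^11.
Sum = 1.6967514 × 10^11.
SE = √(1.6967514 × 10^11) = 411920.

411920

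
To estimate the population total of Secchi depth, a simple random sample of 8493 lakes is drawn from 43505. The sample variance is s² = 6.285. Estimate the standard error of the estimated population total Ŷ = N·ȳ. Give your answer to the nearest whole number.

1062

Var(Ŷ) = N²·Var(ȳ) = N²·(1 − n/N)·s²/n.
f = 8493/43505 = 0.19521894; Var(ȳ) = 0.80478106·6.285/8493 = 5.9555504 × 10^-4.
Var(Ŷ) = 43505² · (5.9555504 × 10^-4) = 1.1271981 × 10^6.
SE(Ŷ) = √(1.1271981 × 10^6) = 1062.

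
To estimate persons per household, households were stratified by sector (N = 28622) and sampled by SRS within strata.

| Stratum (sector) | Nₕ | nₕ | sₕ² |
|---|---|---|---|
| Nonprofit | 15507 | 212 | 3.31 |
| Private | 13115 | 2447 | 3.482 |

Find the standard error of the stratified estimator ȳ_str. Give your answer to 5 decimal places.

Var(ȳ_str) = Σₕ Wₕ²(1 − fₕ)sₕ²/nₕ with Wₕ = Nₕ/N, N = 28622.
Nonprofit: Wₕ = 0.54178604; term = 0.54178604²·(1 − 0.01367125)·3.31/212 = 0.0045203228.
Private: Wₕ = 0.45821396; term = 0.45821396²·(1 − 0.18658025)·3.482/2447 = 2.4302231 × 10^-4.
Sum = 0.0047633451.
SE = √(0.0047633451) = 0.06902.

0.06902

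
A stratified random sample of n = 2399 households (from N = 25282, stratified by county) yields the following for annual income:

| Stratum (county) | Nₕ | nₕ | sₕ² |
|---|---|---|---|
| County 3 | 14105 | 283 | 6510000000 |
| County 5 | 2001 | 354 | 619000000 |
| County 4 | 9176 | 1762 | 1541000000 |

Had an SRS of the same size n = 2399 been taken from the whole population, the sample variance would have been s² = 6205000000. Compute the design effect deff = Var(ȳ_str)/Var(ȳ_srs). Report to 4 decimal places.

3.0407

Var(ȳ_str) = Σ Wₕ²(1−fₕ)sₕ²/nₕ with Wₕ = Nₕ/25282:
  County 3: (14105/25282)²·(1−283/14105)·6510000000/283 = 7.0164216 × 10^6
  County 5: (2001/25282)²·(1−354/2001)·619000000/354 = 9015.8198
  County 4: (9176/25282)²·(1−1762/9176)·1541000000/1762 = 93085.035
  → Var(ȳ_str) = 7.1185225 × 10^6.
Var(ȳ_srs) = (1 − 2399/25282)·6205000000/2399 = 2.3410628 × 10^6.
deff = (7.1185225 × 10^6) / (2.3410628 × 10^6) = 3.0407.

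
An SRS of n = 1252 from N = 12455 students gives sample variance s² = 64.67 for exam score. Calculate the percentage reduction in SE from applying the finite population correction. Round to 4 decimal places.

f = n/N = 1252/12455 = 0.10052188.
SE_no-fpc = √(s²/n) = 0.22727374; SE_fpc = √((1−f)s²/n) = 0.21554828.
Ratio = √(1−f) = 0.94840820. Reduction = 100·(1 − 0.94840820) = 5.1592%.

5.1592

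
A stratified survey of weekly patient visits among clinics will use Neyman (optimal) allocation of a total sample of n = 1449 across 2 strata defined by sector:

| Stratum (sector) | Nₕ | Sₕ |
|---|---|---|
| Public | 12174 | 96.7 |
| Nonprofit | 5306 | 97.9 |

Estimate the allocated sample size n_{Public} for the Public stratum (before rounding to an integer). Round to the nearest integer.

1005

Neyman allocation: nₕ = n·NₕSₕ / Σⱼ NⱼSⱼ.
Σ NⱼSⱼ = 12174·96.7 + 5306·97.9 = 1.6966832 × 10^6.
n_{Public} = 1449·12174·96.7 / (1.6966832 × 10^6) = 1005.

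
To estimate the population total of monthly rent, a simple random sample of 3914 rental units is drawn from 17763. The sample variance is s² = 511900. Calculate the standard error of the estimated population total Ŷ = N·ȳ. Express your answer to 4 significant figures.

Var(Ŷ) = N²·Var(ȳ) = N²·(1 − n/N)·s²/n.
f = 3914/17763 = 0.22034566; Var(ȳ) = 0.77965434·511900/3914 = 101.96859.
Var(Ŷ) = 17763² · 101.96859 = 3.2173555 × 10^10.
SE(Ŷ) = √(3.2173555 × 10^10) = 179400.

179400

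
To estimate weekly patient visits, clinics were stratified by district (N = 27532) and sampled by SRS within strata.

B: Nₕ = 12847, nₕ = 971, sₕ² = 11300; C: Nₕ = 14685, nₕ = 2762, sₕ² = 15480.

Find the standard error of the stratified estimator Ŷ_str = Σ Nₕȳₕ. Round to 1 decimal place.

Var(Ŷ_str) = Σₕ Nₕ²(1 − fₕ)sₕ²/nₕ.
B: 12847²·(1 − 971/12847)·11300/971 = 1.7755427 × 10^9.
C: 14685²·(1 − 2762/14685)·15480/2762 = 9.8131125 × 10^8.
Sum = 2.756854 × 10^9.
SE = √(2.756854 × 10^9) = 52505.8.

52505.8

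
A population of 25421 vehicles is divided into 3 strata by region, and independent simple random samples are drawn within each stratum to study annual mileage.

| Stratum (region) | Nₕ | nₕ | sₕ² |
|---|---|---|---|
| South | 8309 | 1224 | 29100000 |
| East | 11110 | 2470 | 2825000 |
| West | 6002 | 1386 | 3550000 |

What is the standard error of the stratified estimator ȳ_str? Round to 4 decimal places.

Var(ȳ_str) = Σₕ Wₕ²(1 − fₕ)sₕ²/nₕ with Wₕ = Nₕ/N, N = 25421.
South: Wₕ = 0.32685575; term = 0.32685575²·(1 − 0.14731015)·29100000/1224 = 2165.7829.
East: Wₕ = 0.43704024; term = 0.43704024²·(1 − 0.22232223)·2825000/2470 = 169.88852.
West: Wₕ = 0.23610401; term = 0.23610401²·(1 − 0.23092303)·3550000/1386 = 109.80994.
Sum = 2445.4814.
SE = √(2445.4814) = 49.4518.

49.4518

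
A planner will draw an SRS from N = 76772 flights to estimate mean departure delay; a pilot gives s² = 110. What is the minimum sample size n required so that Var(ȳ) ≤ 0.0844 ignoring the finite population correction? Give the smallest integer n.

Without fpc, n₀ = s²/D = 110/0.0844 = 1303.3175.
Rounding up, n = 1304.

1304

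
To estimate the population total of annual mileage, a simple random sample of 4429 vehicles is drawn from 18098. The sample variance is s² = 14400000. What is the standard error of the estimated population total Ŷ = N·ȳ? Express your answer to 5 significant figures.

Var(Ŷ) = N²·Var(ȳ) = N²·(1 − n/N)·s²/n.
f = 4429/18098 = 0.24472317; Var(ȳ) = 0.75527683·14400000/4429 = 2455.6302.
Var(Ŷ) = 18098² · 2455.6302 = 8.0431123 × 10^11.
SE(Ŷ) = √(8.0431123 × 10^11) = 896830.

896830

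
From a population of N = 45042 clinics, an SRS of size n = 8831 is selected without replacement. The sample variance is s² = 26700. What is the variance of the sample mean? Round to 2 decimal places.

Under SRS without replacement, Var(ȳ) = (1 − f)·s²/n with f = n/N = 8831/45042 = 0.19606145.
Var(ȳ) = (1 − 0.19606145)·26700/8831 = 0.80393855·3.0234402 = 2.4306601.

2.43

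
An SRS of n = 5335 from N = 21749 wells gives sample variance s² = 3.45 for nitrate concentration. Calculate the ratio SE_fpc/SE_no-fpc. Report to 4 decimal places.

0.8687

f = n/N = 5335/21749 = 0.24529863.
SE_no-fpc = √(s²/n) = 0.025429764; SE_fpc = √((1−f)s²/n) = 0.022091739.
Ratio = √(1−f) = 0.86873550.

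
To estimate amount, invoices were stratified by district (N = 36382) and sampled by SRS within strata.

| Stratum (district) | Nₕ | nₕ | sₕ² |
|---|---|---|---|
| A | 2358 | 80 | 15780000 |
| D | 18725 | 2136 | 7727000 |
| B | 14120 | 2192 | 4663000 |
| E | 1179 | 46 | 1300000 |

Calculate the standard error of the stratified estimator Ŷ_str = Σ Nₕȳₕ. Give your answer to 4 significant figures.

1.606 × 10^6

Var(Ŷ_str) = Σₕ Nₕ²(1 − fₕ)sₕ²/nₕ.
A: 2358²·(1 − 80/2358)·15780000/80 = 1.0595331 × 10^12.
D: 18725²·(1 − 2136/18725)·7727000/2136 = 1.1237034 × 10^12.
B: 14120²·(1 − 2192/14120)·4663000/2192 = 3.5828382 × 10^11.
E: 1179²·(1 − 46/1179)·1300000/46 = 3.7751067 × 10^10.
Sum = 2.5792714 × 10^12.
SE = √(2.5792714 × 10^12) = 1.606 × 10^6.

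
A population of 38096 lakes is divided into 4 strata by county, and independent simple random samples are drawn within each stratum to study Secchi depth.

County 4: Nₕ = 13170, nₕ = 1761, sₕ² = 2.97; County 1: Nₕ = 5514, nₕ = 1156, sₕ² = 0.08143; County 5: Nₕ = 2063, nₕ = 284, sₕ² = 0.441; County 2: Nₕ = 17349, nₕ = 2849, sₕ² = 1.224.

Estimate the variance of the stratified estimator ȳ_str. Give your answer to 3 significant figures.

2.54 × 10^-4

Var(ȳ_str) = Σₕ Wₕ²(1 − fₕ)sₕ²/nₕ with Wₕ = Nₕ/N, N = 38096.
County 4: Wₕ = 0.34570559; term = 0.34570559²·(1 − 0.13371298)·2.97/1761 = 1.7461104 × 10^-4.
County 1: Wₕ = 0.14473961; term = 0.14473961²·(1 − 0.20964817)·0.08143/1156 = 1.166331 × 10^-6.
County 5: Wₕ = 0.05415267; term = 0.05415267²·(1 − 0.13766360)·0.441/284 = 3.9267809 × 10^-6.
County 2: Wₕ = 0.45540214; term = 0.45540214²·(1 − 0.16421696)·1.224/2849 = 7.446851 × 10^-5.
Sum = 2.5417266 × 10^-4.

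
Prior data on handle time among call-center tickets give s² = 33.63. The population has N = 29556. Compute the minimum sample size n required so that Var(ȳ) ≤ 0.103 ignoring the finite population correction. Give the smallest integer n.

Without fpc, n₀ = s²/D = 33.63/0.103 = 326.5049.
Rounding up, n = 327.

327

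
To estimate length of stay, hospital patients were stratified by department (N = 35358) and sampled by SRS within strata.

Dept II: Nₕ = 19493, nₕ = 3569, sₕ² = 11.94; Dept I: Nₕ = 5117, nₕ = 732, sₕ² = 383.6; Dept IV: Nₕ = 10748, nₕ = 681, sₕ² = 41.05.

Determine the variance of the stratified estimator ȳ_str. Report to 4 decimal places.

0.0155

Var(ȳ_str) = Σₕ Wₕ²(1 − fₕ)sₕ²/nₕ with Wₕ = Nₕ/N, N = 35358.
Dept II: Wₕ = 0.55130381; term = 0.55130381²·(1 − 0.18309137)·11.94/3569 = 8.3064078 × 10^-4.
Dept I: Wₕ = 0.14471972; term = 0.14471972²·(1 − 0.14305257)·383.6/732 = 0.0094053974.
Dept IV: Wₕ = 0.30397647; term = 0.30397647²·(1 − 0.06336063)·41.05/681 = 0.0052169706.
Sum = 0.015453009.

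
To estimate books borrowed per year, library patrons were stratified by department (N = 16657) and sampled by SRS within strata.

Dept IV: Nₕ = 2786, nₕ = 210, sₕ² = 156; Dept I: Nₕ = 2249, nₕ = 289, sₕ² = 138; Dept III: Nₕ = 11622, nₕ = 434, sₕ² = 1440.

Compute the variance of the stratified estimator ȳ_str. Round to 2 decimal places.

1.58

Var(ȳ_str) = Σₕ Wₕ²(1 − fₕ)sₕ²/nₕ with Wₕ = Nₕ/N, N = 16657.
Dept IV: Wₕ = 0.16725701; term = 0.16725701²·(1 − 0.07537688)·156/210 = 0.019214925.
Dept I: Wₕ = 0.13501831; term = 0.13501831²·(1 − 0.12850156)·138/289 = 0.0075863557.
Dept III: Wₕ = 0.69772468; term = 0.69772468²·(1 − 0.03734297)·1440/434 = 1.554936.
Sum = 1.5817373.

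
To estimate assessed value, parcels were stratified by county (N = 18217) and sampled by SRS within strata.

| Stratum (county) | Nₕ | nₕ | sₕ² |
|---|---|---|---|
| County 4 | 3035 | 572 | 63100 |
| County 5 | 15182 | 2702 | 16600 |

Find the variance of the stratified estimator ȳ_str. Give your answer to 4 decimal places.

Var(ȳ_str) = Σₕ Wₕ²(1 − fₕ)sₕ²/nₕ with Wₕ = Nₕ/N, N = 18217.
County 4: Wₕ = 0.16660262; term = 0.16660262²·(1 − 0.18846787)·63100/572 = 2.4848646.
County 5: Wₕ = 0.83339738; term = 0.83339738²·(1 − 0.17797392)·16600/2702 = 3.5076205.
Sum = 5.9924851.

5.9925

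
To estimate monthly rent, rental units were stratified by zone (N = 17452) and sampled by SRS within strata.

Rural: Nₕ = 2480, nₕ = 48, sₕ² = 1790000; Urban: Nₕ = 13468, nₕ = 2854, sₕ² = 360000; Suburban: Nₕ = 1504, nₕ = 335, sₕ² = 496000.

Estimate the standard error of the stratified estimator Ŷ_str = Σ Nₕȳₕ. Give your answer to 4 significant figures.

Var(Ŷ_str) = Σₕ Nₕ²(1 − fₕ)sₕ²/nₕ.
Rural: 2480²·(1 − 48/2480)·1790000/48 = 2.2491947 × 10^11.
Urban: 13468²·(1 − 2854/13468)·360000/2854 = 1.8031453 × 10^10.
Suburban: 1504²·(1 − 335/1504)·496000/335 = 2.6031501 × 10^9.
Sum = 2.4555407 × 10^11.
SE = √(2.4555407 × 10^11) = 495500.

495500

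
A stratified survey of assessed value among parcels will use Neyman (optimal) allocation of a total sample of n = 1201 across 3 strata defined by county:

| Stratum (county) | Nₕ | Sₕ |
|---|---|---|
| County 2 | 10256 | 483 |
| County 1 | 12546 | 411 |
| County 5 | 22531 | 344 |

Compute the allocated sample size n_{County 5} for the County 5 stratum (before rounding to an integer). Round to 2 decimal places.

521.17

Neyman allocation: nₕ = n·NₕSₕ / Σⱼ NⱼSⱼ.
Σ NⱼSⱼ = 10256·483 + 12546·411 + 22531·344 = 1.7860718 × 10^7.
n_{County 5} = 1201·22531·344 / (1.7860718 × 10^7) = 521.17.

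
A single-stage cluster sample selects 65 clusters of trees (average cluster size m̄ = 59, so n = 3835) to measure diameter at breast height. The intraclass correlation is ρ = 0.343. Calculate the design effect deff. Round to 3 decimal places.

deff = 1 + (59 − 1)·0.343 = 1 + 19.894 = 20.894.

20.894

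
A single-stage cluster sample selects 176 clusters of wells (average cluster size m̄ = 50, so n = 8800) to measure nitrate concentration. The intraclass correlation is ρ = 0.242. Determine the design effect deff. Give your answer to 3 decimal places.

12.858

deff = 1 + (50 − 1)·0.242 = 1 + 11.858 = 12.858.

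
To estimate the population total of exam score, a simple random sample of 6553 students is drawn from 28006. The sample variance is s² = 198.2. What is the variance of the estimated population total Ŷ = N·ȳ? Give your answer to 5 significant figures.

1.8172 × 10^7

Var(Ŷ) = N²·Var(ȳ) = N²·(1 − n/N)·s²/n.
f = 6553/28006 = 0.23398557; Var(ȳ) = 0.76601443·198.2/6553 = 0.023168634.
Var(Ŷ) = 28006² · 0.023168634 = 1.8171995 × 10^7.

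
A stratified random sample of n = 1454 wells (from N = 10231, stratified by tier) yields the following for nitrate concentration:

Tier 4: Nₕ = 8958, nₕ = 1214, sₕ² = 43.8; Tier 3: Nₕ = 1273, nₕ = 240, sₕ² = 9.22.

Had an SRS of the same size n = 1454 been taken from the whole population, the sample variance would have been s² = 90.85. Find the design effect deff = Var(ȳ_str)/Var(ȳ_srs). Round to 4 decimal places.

Var(ȳ_str) = Σ Wₕ²(1−fₕ)sₕ²/nₕ with Wₕ = Nₕ/10231:
  Tier 4: (8958/10231)²·(1−1214/8958)·43.8/1214 = 0.023910885
  Tier 3: (1273/10231)²·(1−240/1273)·9.22/240 = 4.8262769 × 10^-4
  → Var(ȳ_str) = 0.024393513.
Var(ȳ_srs) = (1 − 1454/10231)·90.85/1454 = 0.053602931.
deff = 0.024393513 / 0.053602931 = 0.4551.

0.4551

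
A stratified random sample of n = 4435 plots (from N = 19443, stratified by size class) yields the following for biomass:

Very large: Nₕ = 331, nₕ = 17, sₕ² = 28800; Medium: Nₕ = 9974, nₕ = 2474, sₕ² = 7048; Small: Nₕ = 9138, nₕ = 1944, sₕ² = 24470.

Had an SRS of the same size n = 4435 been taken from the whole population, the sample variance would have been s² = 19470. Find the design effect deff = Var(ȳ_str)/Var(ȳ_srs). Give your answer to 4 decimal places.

0.9498

Var(ȳ_str) = Σ Wₕ²(1−fₕ)sₕ²/nₕ with Wₕ = Nₕ/19443:
  Very large: (331/19443)²·(1−17/331)·28800/17 = 0.46577337
  Medium: (9974/19443)²·(1−2474/9974)·7048/2474 = 0.56372887
  Small: (9138/19443)²·(1−1944/9138)·24470/1944 = 2.1889344
  → Var(ȳ_str) = 3.2184366.
Var(ȳ_srs) = (1 − 4435/19443)·19470/4435 = 3.3886902.
deff = 3.2184366 / 3.3886902 = 0.9498.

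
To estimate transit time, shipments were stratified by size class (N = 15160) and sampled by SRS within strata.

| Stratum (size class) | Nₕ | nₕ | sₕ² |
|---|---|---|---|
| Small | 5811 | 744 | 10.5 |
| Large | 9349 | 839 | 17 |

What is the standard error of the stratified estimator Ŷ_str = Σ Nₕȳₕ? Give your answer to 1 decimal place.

Var(Ŷ_str) = Σₕ Nₕ²(1 − fₕ)sₕ²/nₕ.
Small: 5811²·(1 − 744/5811)·10.5/744 = 415545.08.
Large: 9349²·(1 − 839/9349)·17/839 = 1.6120618 × 10^6.
Sum = 2.0276069 × 10^6.
SE = √(2.0276069 × 10^6) = 1423.9.

1423.9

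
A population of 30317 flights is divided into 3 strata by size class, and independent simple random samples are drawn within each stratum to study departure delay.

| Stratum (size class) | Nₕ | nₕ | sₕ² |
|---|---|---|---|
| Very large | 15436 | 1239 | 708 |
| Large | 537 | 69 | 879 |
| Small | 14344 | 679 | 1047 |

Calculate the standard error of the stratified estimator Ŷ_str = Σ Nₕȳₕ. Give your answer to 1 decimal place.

Var(Ŷ_str) = Σₕ Nₕ²(1 − fₕ)sₕ²/nₕ.
Very large: 15436²·(1 − 1239/15436)·708/1239 = 1.2522565 × 10^8.
Large: 537²·(1 − 69/537)·879/69 = 3.2015473 × 10^6.
Small: 14344²·(1 − 679/14344)·1047/679 = 3.022434 × 10^8.
Sum = 4.306706 × 10^8.
SE = √(4.306706 × 10^8) = 20752.6.

20752.6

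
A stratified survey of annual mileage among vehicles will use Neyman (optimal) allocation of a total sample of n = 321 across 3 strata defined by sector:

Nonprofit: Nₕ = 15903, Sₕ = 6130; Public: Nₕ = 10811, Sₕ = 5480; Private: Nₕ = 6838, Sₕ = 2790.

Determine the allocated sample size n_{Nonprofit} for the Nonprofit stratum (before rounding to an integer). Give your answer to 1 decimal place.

178.0

Neyman allocation: nₕ = n·NₕSₕ / Σⱼ NⱼSⱼ.
Σ NⱼSⱼ = 15903·6130 + 10811·5480 + 6838·2790 = 1.7580769 × 10^8.
n_{Nonprofit} = 321·15903·6130 / (1.7580769 × 10^8) = 178.0.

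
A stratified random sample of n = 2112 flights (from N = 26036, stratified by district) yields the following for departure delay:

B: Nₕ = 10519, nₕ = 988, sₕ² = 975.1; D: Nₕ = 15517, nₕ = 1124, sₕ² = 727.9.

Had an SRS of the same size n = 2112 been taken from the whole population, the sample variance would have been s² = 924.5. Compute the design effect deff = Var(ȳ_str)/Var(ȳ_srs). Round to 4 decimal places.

Var(ȳ_str) = Σ Wₕ²(1−fₕ)sₕ²/nₕ with Wₕ = Nₕ/26036:
  B: (10519/26036)²·(1−988/10519)·975.1/988 = 0.14596765
  D: (15517/26036)²·(1−1124/15517)·727.9/1124 = 0.21336146
  → Var(ȳ_str) = 0.35932911.
Var(ȳ_srs) = (1 − 2112/26036)·924.5/2112 = 0.40222822.
deff = 0.35932911 / 0.40222822 = 0.8933.

0.8933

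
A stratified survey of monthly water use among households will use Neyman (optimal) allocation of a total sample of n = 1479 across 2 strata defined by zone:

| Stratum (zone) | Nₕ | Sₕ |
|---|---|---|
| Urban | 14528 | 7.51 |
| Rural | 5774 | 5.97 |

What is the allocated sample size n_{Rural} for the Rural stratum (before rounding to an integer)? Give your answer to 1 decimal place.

Neyman allocation: nₕ = n·NₕSₕ / Σⱼ NⱼSⱼ.
Σ NⱼSⱼ = 14528·7.51 + 5774·5.97 = 143576.06.
n_{Rural} = 1479·5774·5.97 / 143576.06 = 355.1.

355.1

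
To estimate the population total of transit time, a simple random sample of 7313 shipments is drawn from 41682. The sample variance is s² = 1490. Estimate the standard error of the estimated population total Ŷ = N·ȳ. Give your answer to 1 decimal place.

Var(Ŷ) = N²·Var(ȳ) = N²·(1 − n/N)·s²/n.
f = 7313/41682 = 0.17544744; Var(ȳ) = 0.82455256·1490/7313 = 0.16799991.
Var(Ŷ) = 41682² · 0.16799991 = 2.9188122 × 10^8.
SE(Ŷ) = √(2.9188122 × 10^8) = 17084.5.

17084.5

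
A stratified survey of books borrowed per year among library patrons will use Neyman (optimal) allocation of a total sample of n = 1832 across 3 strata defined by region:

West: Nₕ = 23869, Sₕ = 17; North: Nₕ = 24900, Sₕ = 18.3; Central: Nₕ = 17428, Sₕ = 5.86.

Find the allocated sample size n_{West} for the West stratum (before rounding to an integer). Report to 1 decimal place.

Neyman allocation: nₕ = n·NₕSₕ / Σⱼ NⱼSⱼ.
Σ NⱼSⱼ = 23869·17 + 24900·18.3 + 17428·5.86 = 963571.08.
n_{West} = 1832·23869·17 / 963571.08 = 771.5.

771.5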